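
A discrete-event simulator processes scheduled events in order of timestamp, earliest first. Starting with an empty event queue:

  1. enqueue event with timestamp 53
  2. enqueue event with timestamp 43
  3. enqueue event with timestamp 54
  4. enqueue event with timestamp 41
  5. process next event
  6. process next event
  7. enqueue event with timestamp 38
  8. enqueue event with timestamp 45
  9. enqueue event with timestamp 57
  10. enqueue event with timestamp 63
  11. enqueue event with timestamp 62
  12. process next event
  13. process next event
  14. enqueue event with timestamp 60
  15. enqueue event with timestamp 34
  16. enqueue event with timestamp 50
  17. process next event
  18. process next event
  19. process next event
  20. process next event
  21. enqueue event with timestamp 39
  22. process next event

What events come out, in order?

insert 53 → {53}
insert 43 → {43, 53}
insert 54 → {43, 53, 54}
insert 41 → {41, 43, 53, 54}
process next event → 41; now {43, 53, 54}
process next event → 43; now {53, 54}
insert 38 → {38, 53, 54}
insert 45 → {38, 45, 53, 54}
insert 57 → {38, 45, 53, 54, 57}
insert 63 → {38, 45, 53, 54, 57, 63}
insert 62 → {38, 45, 53, 54, 57, 62, 63}
process next event → 38; now {45, 53, 54, 57, 62, 63}
process next event → 45; now {53, 54, 57, 62, 63}
insert 60 → {53, 54, 57, 60, 62, 63}
insert 34 → {34, 53, 54, 57, 60, 62, 63}
insert 50 → {34, 50, 53, 54, 57, 60, 62, 63}
process next event → 34; now {50, 53, 54, 57, 60, 62, 63}
process next event → 50; now {53, 54, 57, 60, 62, 63}
process next event → 53; now {54, 57, 60, 62, 63}
process next event → 54; now {57, 60, 62, 63}
insert 39 → {39, 57, 60, 62, 63}
process next event → 39; now {57, 60, 62, 63}

41 → 43 → 38 → 45 → 34 → 50 → 53 → 54 → 39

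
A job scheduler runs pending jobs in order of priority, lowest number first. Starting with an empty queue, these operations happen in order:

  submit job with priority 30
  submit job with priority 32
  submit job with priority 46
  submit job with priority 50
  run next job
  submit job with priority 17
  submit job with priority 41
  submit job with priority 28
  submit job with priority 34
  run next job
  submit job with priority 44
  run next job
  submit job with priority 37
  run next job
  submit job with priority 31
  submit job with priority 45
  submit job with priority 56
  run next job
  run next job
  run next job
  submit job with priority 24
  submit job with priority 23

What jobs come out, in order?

30 → 17 → 28 → 32 → 31 → 34 → 37

insert 30 → {30}
insert 32 → {30, 32}
insert 46 → {30, 32, 46}
insert 50 → {30, 32, 46, 50}
run next job → 30; now {32, 46, 50}
insert 17 → {17, 32, 46, 50}
insert 41 → {17, 32, 41, 46, 50}
insert 28 → {17, 28, 32, 41, 46, 50}
insert 34 → {17, 28, 32, 34, 41, 46, 50}
run next job → 17; now {28, 32, 34, 41, 46, 50}
insert 44 → {28, 32, 34, 41, 44, 46, 50}
run next job → 28; now {32, 34, 41, 44, 46, 50}
insert 37 → {32, 34, 37, 41, 44, 46, 50}
run next job → 32; now {34, 37, 41, 44, 46, 50}
insert 31 → {31, 34, 37, 41, 44, 46, 50}
insert 45 → {31, 34, 37, 41, 44, 45, 46, 50}
insert 56 → {31, 34, 37, 41, 44, 45, 46, 50, 56}
run next job → 31; now {34, 37, 41, 44, 45, 46, 50, 56}
run next job → 34; now {37, 41, 44, 45, 46, 50, 56}
run next job → 37; now {41, 44, 45, 46, 50, 56}
insert 24 → {24, 41, 44, 45, 46, 50, 56}
insert 23 → {23, 24, 41, 44, 45, 46, 50, 56}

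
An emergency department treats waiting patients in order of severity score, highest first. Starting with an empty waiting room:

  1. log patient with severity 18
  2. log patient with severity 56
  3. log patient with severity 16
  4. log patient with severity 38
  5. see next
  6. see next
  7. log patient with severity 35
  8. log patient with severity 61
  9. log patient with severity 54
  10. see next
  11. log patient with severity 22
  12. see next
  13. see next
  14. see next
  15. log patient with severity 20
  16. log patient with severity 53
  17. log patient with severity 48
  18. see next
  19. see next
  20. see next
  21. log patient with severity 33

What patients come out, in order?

insert 18 → {18}
insert 56 → {56, 18}
insert 16 → {56, 18, 16}
insert 38 → {56, 38, 18, 16}
see next → 56; now {38, 18, 16}
see next → 38; now {18, 16}
insert 35 → {35, 18, 16}
insert 61 → {61, 35, 18, 16}
insert 54 → {61, 54, 35, 18, 16}
see next → 61; now {54, 35, 18, 16}
insert 22 → {54, 35, 22, 18, 16}
see next → 54; now {35, 22, 18, 16}
see next → 35; now {22, 18, 16}
see next → 22; now {18, 16}
insert 20 → {20, 18, 16}
insert 53 → {53, 20, 18, 16}
insert 48 → {53, 48, 20, 18, 16}
see next → 53; now {48, 20, 18, 16}
see next → 48; now {20, 18, 16}
see next → 20; now {18, 16}
insert 33 → {33, 18, 16}

56, 38, 61, 54, 35, 22, 53, 48, 20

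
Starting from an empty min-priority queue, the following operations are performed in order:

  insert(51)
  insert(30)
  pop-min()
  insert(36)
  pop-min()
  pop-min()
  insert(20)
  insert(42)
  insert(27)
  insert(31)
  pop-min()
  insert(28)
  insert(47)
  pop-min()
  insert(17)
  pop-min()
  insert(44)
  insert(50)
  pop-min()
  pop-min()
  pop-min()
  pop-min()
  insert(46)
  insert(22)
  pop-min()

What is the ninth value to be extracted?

42

insert 51 → {51}
insert 30 → {30, 51}
pop-min → 30; now {51}
insert 36 → {36, 51}
pop-min → 36; now {51}
pop-min → 51; now {}
insert 20 → {20}
insert 42 → {20, 42}
insert 27 → {20, 27, 42}
insert 31 → {20, 27, 31, 42}
pop-min → 20; now {27, 31, 42}
insert 28 → {27, 28, 31, 42}
insert 47 → {27, 28, 31, 42, 47}
pop-min → 27; now {28, 31, 42, 47}
insert 17 → {17, 28, 31, 42, 47}
pop-min → 17; now {28, 31, 42, 47}
insert 44 → {28, 31, 42, 44, 47}
insert 50 → {28, 31, 42, 44, 47, 50}
pop-min → 28; now {31, 42, 44, 47, 50}
pop-min → 31; now {42, 44, 47, 50}
pop-min → 42; now {44, 47, 50}
pop-min → 44; now {47, 50}
insert 46 → {46, 47, 50}
insert 22 → {22, 46, 47, 50}
pop-min → 22; now {46, 47, 50}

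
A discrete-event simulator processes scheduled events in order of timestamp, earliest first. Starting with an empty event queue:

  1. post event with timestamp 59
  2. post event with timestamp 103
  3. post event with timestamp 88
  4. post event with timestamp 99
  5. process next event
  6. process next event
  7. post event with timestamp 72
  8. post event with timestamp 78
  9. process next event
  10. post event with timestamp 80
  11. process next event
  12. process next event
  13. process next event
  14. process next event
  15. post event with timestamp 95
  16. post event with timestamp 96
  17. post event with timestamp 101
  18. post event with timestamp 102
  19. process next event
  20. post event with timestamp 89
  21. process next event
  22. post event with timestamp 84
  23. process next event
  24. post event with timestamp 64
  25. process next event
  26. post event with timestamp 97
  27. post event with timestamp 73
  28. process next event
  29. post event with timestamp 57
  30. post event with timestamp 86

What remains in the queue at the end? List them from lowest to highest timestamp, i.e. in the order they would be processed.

[57, 86, 96, 97, 101, 102]

insert 59 → {59}
insert 103 → {59, 103}
insert 88 → {59, 88, 103}
insert 99 → {59, 88, 99, 103}
process next event → 59; now {88, 99, 103}
process next event → 88; now {99, 103}
insert 72 → {72, 99, 103}
insert 78 → {72, 78, 99, 103}
process next event → 72; now {78, 99, 103}
insert 80 → {78, 80, 99, 103}
process next event → 78; now {80, 99, 103}
process next event → 80; now {99, 103}
process next event → 99; now {103}
process next event → 103; now {}
insert 95 → {95}
insert 96 → {95, 96}
insert 101 → {95, 96, 101}
insert 102 → {95, 96, 101, 102}
process next event → 95; now {96, 101, 102}
insert 89 → {89, 96, 101, 102}
process next event → 89; now {96, 101, 102}
insert 84 → {84, 96, 101, 102}
process next event → 84; now {96, 101, 102}
insert 64 → {64, 96, 101, 102}
process next event → 64; now {96, 101, 102}
insert 97 → {96, 97, 101, 102}
insert 73 → {73, 96, 97, 101, 102}
process next event → 73; now {96, 97, 101, 102}
insert 57 → {57, 96, 97, 101, 102}
insert 86 → {57, 86, 96, 97, 101, 102}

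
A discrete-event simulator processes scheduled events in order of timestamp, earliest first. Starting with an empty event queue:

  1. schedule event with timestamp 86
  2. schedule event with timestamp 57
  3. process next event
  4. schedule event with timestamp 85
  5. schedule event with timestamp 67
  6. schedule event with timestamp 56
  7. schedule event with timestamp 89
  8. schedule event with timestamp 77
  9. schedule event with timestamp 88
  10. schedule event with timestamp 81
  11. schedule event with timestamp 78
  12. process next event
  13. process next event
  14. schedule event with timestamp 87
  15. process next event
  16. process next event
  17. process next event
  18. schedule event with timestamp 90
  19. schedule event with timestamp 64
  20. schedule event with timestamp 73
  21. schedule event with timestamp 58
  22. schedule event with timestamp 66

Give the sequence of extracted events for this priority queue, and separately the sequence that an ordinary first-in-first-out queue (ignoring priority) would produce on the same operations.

priority queue: [57, 56, 67, 77, 78, 81]; FIFO queue: [86, 57, 85, 67, 56, 89]

insert 86 → {86}
insert 57 → {57, 86}
process next event → 57; now {86}
insert 85 → {85, 86}
insert 67 → {67, 85, 86}
insert 56 → {56, 67, 85, 86}
insert 89 → {56, 67, 85, 86, 89}
insert 77 → {56, 67, 77, 85, 86, 89}
insert 88 → {56, 67, 77, 85, 86, 88, 89}
insert 81 → {56, 67, 77, 81, 85, 86, 88, 89}
insert 78 → {56, 67, 77, 78, 81, 85, 86, 88, 89}
process next event → 56; now {67, 77, 78, 81, 85, 86, 88, 89}
process next event → 67; now {77, 78, 81, 85, 86, 88, 89}
insert 87 → {77, 78, 81, 85, 86, 87, 88, 89}
process next event → 77; now {78, 81, 85, 86, 87, 88, 89}
process next event → 78; now {81, 85, 86, 87, 88, 89}
process next event → 81; now {85, 86, 87, 88, 89}
insert 90 → {85, 86, 87, 88, 89, 90}
insert 64 → {64, 85, 86, 87, 88, 89, 90}
insert 73 → {64, 73, 85, 86, 87, 88, 89, 90}
insert 58 → {58, 64, 73, 85, 86, 87, 88, 89, 90}
insert 66 → {58, 64, 66, 73, 85, 86, 87, 88, 89, 90}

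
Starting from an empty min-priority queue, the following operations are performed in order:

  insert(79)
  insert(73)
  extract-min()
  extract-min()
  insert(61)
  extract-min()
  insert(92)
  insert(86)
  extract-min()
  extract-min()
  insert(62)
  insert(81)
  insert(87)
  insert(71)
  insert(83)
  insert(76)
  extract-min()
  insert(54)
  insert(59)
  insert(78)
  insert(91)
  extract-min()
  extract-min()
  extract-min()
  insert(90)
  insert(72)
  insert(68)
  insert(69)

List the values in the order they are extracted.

73, 79, 61, 86, 92, 62, 54, 59, 71

insert 79 → {79}
insert 73 → {73, 79}
extract-min → 73; now {79}
extract-min → 79; now {}
insert 61 → {61}
extract-min → 61; now {}
insert 92 → {92}
insert 86 → {86, 92}
extract-min → 86; now {92}
extract-min → 92; now {}
insert 62 → {62}
insert 81 → {62, 81}
insert 87 → {62, 81, 87}
insert 71 → {62, 71, 81, 87}
insert 83 → {62, 71, 81, 83, 87}
insert 76 → {62, 71, 76, 81, 83, 87}
extract-min → 62; now {71, 76, 81, 83, 87}
insert 54 → {54, 71, 76, 81, 83, 87}
insert 59 → {54, 59, 71, 76, 81, 83, 87}
insert 78 → {54, 59, 71, 76, 78, 81, 83, 87}
insert 91 → {54, 59, 71, 76, 78, 81, 83, 87, 91}
extract-min → 54; now {59, 71, 76, 78, 81, 83, 87, 91}
extract-min → 59; now {71, 76, 78, 81, 83, 87, 91}
extract-min → 71; now {76, 78, 81, 83, 87, 91}
insert 90 → {76, 78, 81, 83, 87, 90, 91}
insert 72 → {72, 76, 78, 81, 83, 87, 90, 91}
insert 68 → {68, 72, 76, 78, 81, 83, 87, 90, 91}
insert 69 → {68, 69, 72, 76, 78, 81, 83, 87, 90, 91}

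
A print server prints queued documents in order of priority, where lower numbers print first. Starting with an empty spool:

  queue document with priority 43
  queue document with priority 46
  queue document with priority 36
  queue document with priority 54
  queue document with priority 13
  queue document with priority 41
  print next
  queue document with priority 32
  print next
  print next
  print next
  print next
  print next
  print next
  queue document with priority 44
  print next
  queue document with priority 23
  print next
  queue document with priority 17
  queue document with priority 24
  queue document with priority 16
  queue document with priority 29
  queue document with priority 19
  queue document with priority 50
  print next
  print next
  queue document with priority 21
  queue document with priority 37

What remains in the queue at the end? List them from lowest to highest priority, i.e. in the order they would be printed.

19, 21, 24, 29, 37, 50

insert 43 → {43}
insert 46 → {43, 46}
insert 36 → {36, 43, 46}
insert 54 → {36, 43, 46, 54}
insert 13 → {13, 36, 43, 46, 54}
insert 41 → {13, 36, 41, 43, 46, 54}
print next → 13; now {36, 41, 43, 46, 54}
insert 32 → {32, 36, 41, 43, 46, 54}
print next → 32; now {36, 41, 43, 46, 54}
print next → 36; now {41, 43, 46, 54}
print next → 41; now {43, 46, 54}
print next → 43; now {46, 54}
print next → 46; now {54}
print next → 54; now {}
insert 44 → {44}
print next → 44; now {}
insert 23 → {23}
print next → 23; now {}
insert 17 → {17}
insert 24 → {17, 24}
insert 16 → {16, 17, 24}
insert 29 → {16, 17, 24, 29}
insert 19 → {16, 17, 19, 24, 29}
insert 50 → {16, 17, 19, 24, 29, 50}
print next → 16; now {17, 19, 24, 29, 50}
print next → 17; now {19, 24, 29, 50}
insert 21 → {19, 21, 24, 29, 50}
insert 37 → {19, 21, 24, 29, 37, 50}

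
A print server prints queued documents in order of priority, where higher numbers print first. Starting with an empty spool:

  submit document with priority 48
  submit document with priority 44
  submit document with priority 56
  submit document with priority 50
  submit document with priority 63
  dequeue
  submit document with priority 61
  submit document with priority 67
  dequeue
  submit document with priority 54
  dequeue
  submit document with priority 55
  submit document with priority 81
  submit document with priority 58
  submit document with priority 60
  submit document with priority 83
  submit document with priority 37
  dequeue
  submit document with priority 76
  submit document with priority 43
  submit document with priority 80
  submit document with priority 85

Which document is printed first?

insert 48 → {48}
insert 44 → {48, 44}
insert 56 → {56, 48, 44}
insert 50 → {56, 50, 48, 44}
insert 63 → {63, 56, 50, 48, 44}
dequeue → 63; now {56, 50, 48, 44}
insert 61 → {61, 56, 50, 48, 44}
insert 67 → {67, 61, 56, 50, 48, 44}
dequeue → 67; now {61, 56, 50, 48, 44}
insert 54 → {61, 56, 54, 50, 48, 44}
dequeue → 61; now {56, 54, 50, 48, 44}
insert 55 → {56, 55, 54, 50, 48, 44}
insert 81 → {81, 56, 55, 54, 50, 48, 44}
insert 58 → {81, 58, 56, 55, 54, 50, 48, 44}
insert 60 → {81, 60, 58, 56, 55, 54, 50, 48, 44}
insert 83 → {83, 81, 60, 58, 56, 55, 54, 50, 48, 44}
insert 37 → {83, 81, 60, 58, 56, 55, 54, 50, 48, 44, 37}
dequeue → 83; now {81, 60, 58, 56, 55, 54, 50, 48, 44, 37}
insert 76 → {81, 76, 60, 58, 56, 55, 54, 50, 48, 44, 37}
insert 43 → {81, 76, 60, 58, 56, 55, 54, 50, 48, 44, 43, 37}
insert 80 → {81, 80, 76, 60, 58, 56, 55, 54, 50, 48, 44, 43, 37}
insert 85 → {85, 81, 80, 76, 60, 58, 56, 55, 54, 50, 48, 44, 43, 37}

63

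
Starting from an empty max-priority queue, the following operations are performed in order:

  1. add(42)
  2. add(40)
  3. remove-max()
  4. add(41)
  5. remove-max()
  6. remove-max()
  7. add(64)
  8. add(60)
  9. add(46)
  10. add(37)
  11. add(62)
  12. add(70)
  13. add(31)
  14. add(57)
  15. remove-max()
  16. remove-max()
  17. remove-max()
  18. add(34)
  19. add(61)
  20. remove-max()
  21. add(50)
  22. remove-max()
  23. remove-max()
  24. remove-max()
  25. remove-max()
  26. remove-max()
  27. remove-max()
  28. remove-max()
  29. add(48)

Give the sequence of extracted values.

insert 42 → {42}
insert 40 → {42, 40}
remove-max → 42; now {40}
insert 41 → {41, 40}
remove-max → 41; now {40}
remove-max → 40; now {}
insert 64 → {64}
insert 60 → {64, 60}
insert 46 → {64, 60, 46}
insert 37 → {64, 60, 46, 37}
insert 62 → {64, 62, 60, 46, 37}
insert 70 → {70, 64, 62, 60, 46, 37}
insert 31 → {70, 64, 62, 60, 46, 37, 31}
insert 57 → {70, 64, 62, 60, 57, 46, 37, 31}
remove-max → 70; now {64, 62, 60, 57, 46, 37, 31}
remove-max → 64; now {62, 60, 57, 46, 37, 31}
remove-max → 62; now {60, 57, 46, 37, 31}
insert 34 → {60, 57, 46, 37, 34, 31}
insert 61 → {61, 60, 57, 46, 37, 34, 31}
remove-max → 61; now {60, 57, 46, 37, 34, 31}
insert 50 → {60, 57, 50, 46, 37, 34, 31}
remove-max → 60; now {57, 50, 46, 37, 34, 31}
remove-max → 57; now {50, 46, 37, 34, 31}
remove-max → 50; now {46, 37, 34, 31}
remove-max → 46; now {37, 34, 31}
remove-max → 37; now {34, 31}
remove-max → 34; now {31}
remove-max → 31; now {}
insert 48 → {48}

42 → 41 → 40 → 70 → 64 → 62 → 61 → 60 → 57 → 50 → 46 → 37 → 34 → 31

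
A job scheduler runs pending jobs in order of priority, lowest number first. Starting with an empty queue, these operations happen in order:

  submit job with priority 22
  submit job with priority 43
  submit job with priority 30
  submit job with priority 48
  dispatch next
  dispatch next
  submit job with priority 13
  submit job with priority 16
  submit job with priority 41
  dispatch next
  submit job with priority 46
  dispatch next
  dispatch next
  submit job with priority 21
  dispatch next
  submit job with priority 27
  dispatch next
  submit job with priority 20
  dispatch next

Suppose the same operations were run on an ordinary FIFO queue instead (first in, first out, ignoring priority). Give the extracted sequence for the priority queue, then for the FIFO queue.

priority queue: 22 → 30 → 13 → 16 → 41 → 21 → 27 → 20; FIFO queue: 22 → 43 → 30 → 48 → 13 → 16 → 41 → 46

insert 22 → {22}
insert 43 → {22, 43}
insert 30 → {22, 30, 43}
insert 48 → {22, 30, 43, 48}
dispatch next → 22; now {30, 43, 48}
dispatch next → 30; now {43, 48}
insert 13 → {13, 43, 48}
insert 16 → {13, 16, 43, 48}
insert 41 → {13, 16, 41, 43, 48}
dispatch next → 13; now {16, 41, 43, 48}
insert 46 → {16, 41, 43, 46, 48}
dispatch next → 16; now {41, 43, 46, 48}
dispatch next → 41; now {43, 46, 48}
insert 21 → {21, 43, 46, 48}
dispatch next → 21; now {43, 46, 48}
insert 27 → {27, 43, 46, 48}
dispatch next → 27; now {43, 46, 48}
insert 20 → {20, 43, 46, 48}
dispatch next → 20; now {43, 46, 48}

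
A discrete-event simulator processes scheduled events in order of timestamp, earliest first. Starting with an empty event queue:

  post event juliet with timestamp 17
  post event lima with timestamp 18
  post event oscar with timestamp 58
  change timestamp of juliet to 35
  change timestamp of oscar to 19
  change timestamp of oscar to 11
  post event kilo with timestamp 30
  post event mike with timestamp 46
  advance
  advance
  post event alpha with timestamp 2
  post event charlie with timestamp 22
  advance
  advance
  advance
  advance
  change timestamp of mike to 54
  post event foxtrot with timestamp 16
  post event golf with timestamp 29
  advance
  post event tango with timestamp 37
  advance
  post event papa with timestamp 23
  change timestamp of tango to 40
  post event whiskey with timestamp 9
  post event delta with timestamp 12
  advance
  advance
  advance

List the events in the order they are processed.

oscar → lima → alpha → charlie → kilo → juliet → foxtrot → golf → whiskey → delta → papa

add juliet (timestamp 17) → {juliet:17}
add lima (timestamp 18) → {juliet:17, lima:18}
add oscar (timestamp 58) → {juliet:17, lima:18, oscar:58}
update juliet to timestamp 35 → {lima:18, juliet:35, oscar:58}
update oscar to timestamp 19 → {lima:18, oscar:19, juliet:35}
update oscar to timestamp 11 → {oscar:11, lima:18, juliet:35}
add kilo (timestamp 30) → {oscar:11, lima:18, kilo:30, juliet:35}
add mike (timestamp 46) → {oscar:11, lima:18, kilo:30, juliet:35, mike:46}
advance → oscar; now {lima:18, kilo:30, juliet:35, mike:46}
advance → lima; now {kilo:30, juliet:35, mike:46}
add alpha (timestamp 2) → {alpha:2, kilo:30, juliet:35, mike:46}
add charlie (timestamp 22) → {alpha:2, charlie:22, kilo:30, juliet:35, mike:46}
advance → alpha; now {charlie:22, kilo:30, juliet:35, mike:46}
advance → charlie; now {kilo:30, juliet:35, mike:46}
advance → kilo; now {juliet:35, mike:46}
advance → juliet; now {mike:46}
update mike to timestamp 54 → {mike:54}
add foxtrot (timestamp 16) → {foxtrot:16, mike:54}
add golf (timestamp 29) → {foxtrot:16, golf:29, mike:54}
advance → foxtrot; now {golf:29, mike:54}
add tango (timestamp 37) → {golf:29, tango:37, mike:54}
advance → golf; now {tango:37, mike:54}
add papa (timestamp 23) → {papa:23, tango:37, mike:54}
update tango to timestamp 40 → {papa:23, tango:40, mike:54}
add whiskey (timestamp 9) → {whiskey:9, papa:23, tango:40, mike:54}
add delta (timestamp 12) → {whiskey:9, delta:12, papa:23, tango:40, mike:54}
advance → whiskey; now {delta:12, papa:23, tango:40, mike:54}
advance → delta; now {papa:23, tango:40, mike:54}
advance → papa; now {tango:40, mike:54}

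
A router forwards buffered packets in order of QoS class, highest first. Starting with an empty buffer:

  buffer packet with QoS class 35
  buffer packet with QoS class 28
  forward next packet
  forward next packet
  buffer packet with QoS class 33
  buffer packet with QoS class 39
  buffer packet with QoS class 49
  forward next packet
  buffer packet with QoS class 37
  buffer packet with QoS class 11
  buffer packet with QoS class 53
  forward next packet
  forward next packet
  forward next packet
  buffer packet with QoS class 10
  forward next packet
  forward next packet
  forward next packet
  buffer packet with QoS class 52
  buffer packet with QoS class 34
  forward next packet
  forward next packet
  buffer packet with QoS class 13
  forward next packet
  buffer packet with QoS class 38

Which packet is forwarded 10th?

52

insert 35 → {35}
insert 28 → {35, 28}
forward next packet → 35; now {28}
forward next packet → 28; now {}
insert 33 → {33}
insert 39 → {39, 33}
insert 49 → {49, 39, 33}
forward next packet → 49; now {39, 33}
insert 37 → {39, 37, 33}
insert 11 → {39, 37, 33, 11}
insert 53 → {53, 39, 37, 33, 11}
forward next packet → 53; now {39, 37, 33, 11}
forward next packet → 39; now {37, 33, 11}
forward next packet → 37; now {33, 11}
insert 10 → {33, 11, 10}
forward next packet → 33; now {11, 10}
forward next packet → 11; now {10}
forward next packet → 10; now {}
insert 52 → {52}
insert 34 → {52, 34}
forward next packet → 52; now {34}
forward next packet → 34; now {}
insert 13 → {13}
forward next packet → 13; now {}
insert 38 → {38}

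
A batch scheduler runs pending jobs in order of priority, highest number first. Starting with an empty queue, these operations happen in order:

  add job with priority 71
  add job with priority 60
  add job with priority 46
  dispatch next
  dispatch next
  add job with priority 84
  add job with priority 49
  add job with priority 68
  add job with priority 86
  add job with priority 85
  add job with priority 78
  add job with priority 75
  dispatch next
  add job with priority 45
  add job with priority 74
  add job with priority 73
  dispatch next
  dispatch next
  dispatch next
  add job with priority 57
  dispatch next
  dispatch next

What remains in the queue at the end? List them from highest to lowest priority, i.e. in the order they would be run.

insert 71 → {71}
insert 60 → {71, 60}
insert 46 → {71, 60, 46}
dispatch next → 71; now {60, 46}
dispatch next → 60; now {46}
insert 84 → {84, 46}
insert 49 → {84, 49, 46}
insert 68 → {84, 68, 49, 46}
insert 86 → {86, 84, 68, 49, 46}
insert 85 → {86, 85, 84, 68, 49, 46}
insert 78 → {86, 85, 84, 78, 68, 49, 46}
insert 75 → {86, 85, 84, 78, 75, 68, 49, 46}
dispatch next → 86; now {85, 84, 78, 75, 68, 49, 46}
insert 45 → {85, 84, 78, 75, 68, 49, 46, 45}
insert 74 → {85, 84, 78, 75, 74, 68, 49, 46, 45}
insert 73 → {85, 84, 78, 75, 74, 73, 68, 49, 46, 45}
dispatch next → 85; now {84, 78, 75, 74, 73, 68, 49, 46, 45}
dispatch next → 84; now {78, 75, 74, 73, 68, 49, 46, 45}
dispatch next → 78; now {75, 74, 73, 68, 49, 46, 45}
insert 57 → {75, 74, 73, 68, 57, 49, 46, 45}
dispatch next → 75; now {74, 73, 68, 57, 49, 46, 45}
dispatch next → 74; now {73, 68, 57, 49, 46, 45}

[73, 68, 57, 49, 46, 45]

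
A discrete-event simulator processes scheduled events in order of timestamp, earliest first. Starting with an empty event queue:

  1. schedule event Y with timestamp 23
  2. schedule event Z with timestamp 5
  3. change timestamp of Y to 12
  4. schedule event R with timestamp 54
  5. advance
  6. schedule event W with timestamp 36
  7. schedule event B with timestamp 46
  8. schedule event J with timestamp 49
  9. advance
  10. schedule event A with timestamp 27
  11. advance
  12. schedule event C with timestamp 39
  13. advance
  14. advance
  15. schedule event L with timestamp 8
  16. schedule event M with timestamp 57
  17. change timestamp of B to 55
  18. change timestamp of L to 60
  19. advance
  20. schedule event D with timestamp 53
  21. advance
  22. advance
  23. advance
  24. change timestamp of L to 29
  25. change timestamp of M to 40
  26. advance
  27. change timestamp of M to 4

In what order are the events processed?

add Y (timestamp 23) → {Y:23}
add Z (timestamp 5) → {Z:5, Y:23}
update Y to timestamp 12 → {Z:5, Y:12}
add R (timestamp 54) → {Z:5, Y:12, R:54}
advance → Z; now {Y:12, R:54}
add W (timestamp 36) → {Y:12, W:36, R:54}
add B (timestamp 46) → {Y:12, W:36, B:46, R:54}
add J (timestamp 49) → {Y:12, W:36, B:46, J:49, R:54}
advance → Y; now {W:36, B:46, J:49, R:54}
add A (timestamp 27) → {A:27, W:36, B:46, J:49, R:54}
advance → A; now {W:36, B:46, J:49, R:54}
add C (timestamp 39) → {W:36, C:39, B:46, J:49, R:54}
advance → W; now {C:39, B:46, J:49, R:54}
advance → C; now {B:46, J:49, R:54}
add L (timestamp 8) → {L:8, B:46, J:49, R:54}
add M (timestamp 57) → {L:8, B:46, J:49, R:54, M:57}
update B to timestamp 55 → {L:8, J:49, R:54, B:55, M:57}
update L to timestamp 60 → {J:49, R:54, B:55, M:57, L:60}
advance → J; now {R:54, B:55, M:57, L:60}
add D (timestamp 53) → {D:53, R:54, B:55, M:57, L:60}
advance → D; now {R:54, B:55, M:57, L:60}
advance → R; now {B:55, M:57, L:60}
advance → B; now {M:57, L:60}
update L to timestamp 29 → {L:29, M:57}
update M to timestamp 40 → {L:29, M:40}
advance → L; now {M:40}
update M to timestamp 4 → {M:4}

Z → Y → A → W → C → J → D → R → B → L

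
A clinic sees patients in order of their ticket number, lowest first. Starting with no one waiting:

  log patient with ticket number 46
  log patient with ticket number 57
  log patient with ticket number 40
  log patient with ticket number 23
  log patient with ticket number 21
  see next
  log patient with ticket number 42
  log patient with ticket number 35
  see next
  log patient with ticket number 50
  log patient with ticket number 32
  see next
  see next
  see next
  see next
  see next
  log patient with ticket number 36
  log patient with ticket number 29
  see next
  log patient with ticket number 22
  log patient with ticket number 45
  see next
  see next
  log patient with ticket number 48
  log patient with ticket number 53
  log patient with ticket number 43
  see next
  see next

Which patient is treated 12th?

insert 46 → {46}
insert 57 → {46, 57}
insert 40 → {40, 46, 57}
insert 23 → {23, 40, 46, 57}
insert 21 → {21, 23, 40, 46, 57}
see next → 21; now {23, 40, 46, 57}
insert 42 → {23, 40, 42, 46, 57}
insert 35 → {23, 35, 40, 42, 46, 57}
see next → 23; now {35, 40, 42, 46, 57}
insert 50 → {35, 40, 42, 46, 50, 57}
insert 32 → {32, 35, 40, 42, 46, 50, 57}
see next → 32; now {35, 40, 42, 46, 50, 57}
see next → 35; now {40, 42, 46, 50, 57}
see next → 40; now {42, 46, 50, 57}
see next → 42; now {46, 50, 57}
see next → 46; now {50, 57}
insert 36 → {36, 50, 57}
insert 29 → {29, 36, 50, 57}
see next → 29; now {36, 50, 57}
insert 22 → {22, 36, 50, 57}
insert 45 → {22, 36, 45, 50, 57}
see next → 22; now {36, 45, 50, 57}
see next → 36; now {45, 50, 57}
insert 48 → {45, 48, 50, 57}
insert 53 → {45, 48, 50, 53, 57}
insert 43 → {43, 45, 48, 50, 53, 57}
see next → 43; now {45, 48, 50, 53, 57}
see next → 45; now {48, 50, 53, 57}

45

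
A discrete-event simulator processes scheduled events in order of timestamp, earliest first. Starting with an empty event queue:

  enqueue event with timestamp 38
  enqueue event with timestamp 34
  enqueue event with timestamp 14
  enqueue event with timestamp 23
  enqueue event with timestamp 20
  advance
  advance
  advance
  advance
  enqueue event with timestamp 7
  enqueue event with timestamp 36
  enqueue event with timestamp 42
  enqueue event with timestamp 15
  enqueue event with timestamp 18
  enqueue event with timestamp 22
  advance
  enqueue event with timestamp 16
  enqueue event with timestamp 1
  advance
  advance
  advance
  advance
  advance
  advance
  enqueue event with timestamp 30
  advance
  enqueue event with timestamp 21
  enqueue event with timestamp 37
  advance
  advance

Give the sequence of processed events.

[14, 20, 23, 34, 7, 1, 15, 16, 18, 22, 36, 30, 21, 37]

insert 38 → {38}
insert 34 → {34, 38}
insert 14 → {14, 34, 38}
insert 23 → {14, 23, 34, 38}
insert 20 → {14, 20, 23, 34, 38}
advance → 14; now {20, 23, 34, 38}
advance → 20; now {23, 34, 38}
advance → 23; now {34, 38}
advance → 34; now {38}
insert 7 → {7, 38}
insert 36 → {7, 36, 38}
insert 42 → {7, 36, 38, 42}
insert 15 → {7, 15, 36, 38, 42}
insert 18 → {7, 15, 18, 36, 38, 42}
insert 22 → {7, 15, 18, 22, 36, 38, 42}
advance → 7; now {15, 18, 22, 36, 38, 42}
insert 16 → {15, 16, 18, 22, 36, 38, 42}
insert 1 → {1, 15, 16, 18, 22, 36, 38, 42}
advance → 1; now {15, 16, 18, 22, 36, 38, 42}
advance → 15; now {16, 18, 22, 36, 38, 42}
advance → 16; now {18, 22, 36, 38, 42}
advance → 18; now {22, 36, 38, 42}
advance → 22; now {36, 38, 42}
advance → 36; now {38, 42}
insert 30 → {30, 38, 42}
advance → 30; now {38, 42}
insert 21 → {21, 38, 42}
insert 37 → {21, 37, 38, 42}
advance → 21; now {37, 38, 42}
advance → 37; now {38, 42}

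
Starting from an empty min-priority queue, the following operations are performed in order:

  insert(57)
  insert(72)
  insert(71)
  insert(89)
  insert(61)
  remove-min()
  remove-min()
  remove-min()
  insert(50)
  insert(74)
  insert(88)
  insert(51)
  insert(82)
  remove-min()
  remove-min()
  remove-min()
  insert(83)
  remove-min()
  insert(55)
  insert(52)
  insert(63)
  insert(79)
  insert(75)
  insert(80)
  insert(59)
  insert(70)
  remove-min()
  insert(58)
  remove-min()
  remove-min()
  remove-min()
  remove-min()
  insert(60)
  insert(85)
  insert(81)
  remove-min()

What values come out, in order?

57 → 61 → 71 → 50 → 51 → 72 → 74 → 52 → 55 → 58 → 59 → 63 → 60

insert 57 → {57}
insert 72 → {57, 72}
insert 71 → {57, 71, 72}
insert 89 → {57, 71, 72, 89}
insert 61 → {57, 61, 71, 72, 89}
remove-min → 57; now {61, 71, 72, 89}
remove-min → 61; now {71, 72, 89}
remove-min → 71; now {72, 89}
insert 50 → {50, 72, 89}
insert 74 → {50, 72, 74, 89}
insert 88 → {50, 72, 74, 88, 89}
insert 51 → {50, 51, 72, 74, 88, 89}
insert 82 → {50, 51, 72, 74, 82, 88, 89}
remove-min → 50; now {51, 72, 74, 82, 88, 89}
remove-min → 51; now {72, 74, 82, 88, 89}
remove-min → 72; now {74, 82, 88, 89}
insert 83 → {74, 82, 83, 88, 89}
remove-min → 74; now {82, 83, 88, 89}
insert 55 → {55, 82, 83, 88, 89}
insert 52 → {52, 55, 82, 83, 88, 89}
insert 63 → {52, 55, 63, 82, 83, 88, 89}
insert 79 → {52, 55, 63, 79, 82, 83, 88, 89}
insert 75 → {52, 55, 63, 75, 79, 82, 83, 88, 89}
insert 80 → {52, 55, 63, 75, 79, 80, 82, 83, 88, 89}
insert 59 → {52, 55, 59, 63, 75, 79, 80, 82, 83, 88, 89}
insert 70 → {52, 55, 59, 63, 70, 75, 79, 80, 82, 83, 88, 89}
remove-min → 52; now {55, 59, 63, 70, 75, 79, 80, 82, 83, 88, 89}
insert 58 → {55, 58, 59, 63, 70, 75, 79, 80, 82, 83, 88, 89}
remove-min → 55; now {58, 59, 63, 70, 75, 79, 80, 82, 83, 88, 89}
remove-min → 58; now {59, 63, 70, 75, 79, 80, 82, 83, 88, 89}
remove-min → 59; now {63, 70, 75, 79, 80, 82, 83, 88, 89}
remove-min → 63; now {70, 75, 79, 80, 82, 83, 88, 89}
insert 60 → {60, 70, 75, 79, 80, 82, 83, 88, 89}
insert 85 → {60, 70, 75, 79, 80, 82, 83, 85, 88, 89}
insert 81 → {60, 70, 75, 79, 80, 81, 82, 83, 85, 88, 89}
remove-min → 60; now {70, 75, 79, 80, 81, 82, 83, 85, 88, 89}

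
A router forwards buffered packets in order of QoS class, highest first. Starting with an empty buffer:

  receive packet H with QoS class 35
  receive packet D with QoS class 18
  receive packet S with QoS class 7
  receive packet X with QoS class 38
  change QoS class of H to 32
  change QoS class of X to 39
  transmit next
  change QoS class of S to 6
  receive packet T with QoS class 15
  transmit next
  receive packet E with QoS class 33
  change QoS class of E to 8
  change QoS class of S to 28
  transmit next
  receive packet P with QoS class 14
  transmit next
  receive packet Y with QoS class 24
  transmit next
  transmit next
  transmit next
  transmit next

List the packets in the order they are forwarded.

add H (QoS class 35) → {H:35}
add D (QoS class 18) → {H:35, D:18}
add S (QoS class 7) → {H:35, D:18, S:7}
add X (QoS class 38) → {X:38, H:35, D:18, S:7}
update H to QoS class 32 → {X:38, H:32, D:18, S:7}
update X to QoS class 39 → {X:39, H:32, D:18, S:7}
transmit next → X; now {H:32, D:18, S:7}
update S to QoS class 6 → {H:32, D:18, S:6}
add T (QoS class 15) → {H:32, D:18, T:15, S:6}
transmit next → H; now {D:18, T:15, S:6}
add E (QoS class 33) → {E:33, D:18, T:15, S:6}
update E to QoS class 8 → {D:18, T:15, E:8, S:6}
update S to QoS class 28 → {S:28, D:18, T:15, E:8}
transmit next → S; now {D:18, T:15, E:8}
add P (QoS class 14) → {D:18, T:15, P:14, E:8}
transmit next → D; now {T:15, P:14, E:8}
add Y (QoS class 24) → {Y:24, T:15, P:14, E:8}
transmit next → Y; now {T:15, P:14, E:8}
transmit next → T; now {P:14, E:8}
transmit next → P; now {E:8}
transmit next → E; now {}

X → H → S → D → Y → T → P → E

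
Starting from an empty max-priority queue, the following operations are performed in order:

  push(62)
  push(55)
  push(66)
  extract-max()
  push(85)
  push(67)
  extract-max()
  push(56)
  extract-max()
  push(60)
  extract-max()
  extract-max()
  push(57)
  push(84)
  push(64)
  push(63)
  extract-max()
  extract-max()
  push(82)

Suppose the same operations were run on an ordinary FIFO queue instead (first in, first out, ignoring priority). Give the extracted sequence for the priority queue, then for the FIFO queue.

insert 62 → {62}
insert 55 → {62, 55}
insert 66 → {66, 62, 55}
extract-max → 66; now {62, 55}
insert 85 → {85, 62, 55}
insert 67 → {85, 67, 62, 55}
extract-max → 85; now {67, 62, 55}
insert 56 → {67, 62, 56, 55}
extract-max → 67; now {62, 56, 55}
insert 60 → {62, 60, 56, 55}
extract-max → 62; now {60, 56, 55}
extract-max → 60; now {56, 55}
insert 57 → {57, 56, 55}
insert 84 → {84, 57, 56, 55}
insert 64 → {84, 64, 57, 56, 55}
insert 63 → {84, 64, 63, 57, 56, 55}
extract-max → 84; now {64, 63, 57, 56, 55}
extract-max → 64; now {63, 57, 56, 55}
insert 82 → {82, 63, 57, 56, 55}

priority queue: 66 → 85 → 67 → 62 → 60 → 84 → 64; FIFO queue: 62, 55, 66, 85, 67, 56, 60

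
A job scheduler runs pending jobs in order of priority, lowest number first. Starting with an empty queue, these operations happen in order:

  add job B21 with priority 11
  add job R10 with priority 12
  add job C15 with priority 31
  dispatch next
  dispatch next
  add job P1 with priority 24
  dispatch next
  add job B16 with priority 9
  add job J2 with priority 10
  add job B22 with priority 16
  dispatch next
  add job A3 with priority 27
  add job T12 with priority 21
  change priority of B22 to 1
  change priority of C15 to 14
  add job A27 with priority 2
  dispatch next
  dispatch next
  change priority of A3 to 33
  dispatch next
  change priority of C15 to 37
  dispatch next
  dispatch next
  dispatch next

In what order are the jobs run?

add B21 (priority 11) → {B21:11}
add R10 (priority 12) → {B21:11, R10:12}
add C15 (priority 31) → {B21:11, R10:12, C15:31}
dispatch next → B21; now {R10:12, C15:31}
dispatch next → R10; now {C15:31}
add P1 (priority 24) → {P1:24, C15:31}
dispatch next → P1; now {C15:31}
add B16 (priority 9) → {B16:9, C15:31}
add J2 (priority 10) → {B16:9, J2:10, C15:31}
add B22 (priority 16) → {B16:9, J2:10, B22:16, C15:31}
dispatch next → B16; now {J2:10, B22:16, C15:31}
add A3 (priority 27) → {J2:10, B22:16, A3:27, C15:31}
add T12 (priority 21) → {J2:10, B22:16, T12:21, A3:27, C15:31}
update B22 to priority 1 → {B22:1, J2:10, T12:21, A3:27, C15:31}
update C15 to priority 14 → {B22:1, J2:10, C15:14, T12:21, A3:27}
add A27 (priority 2) → {B22:1, A27:2, J2:10, C15:14, T12:21, A3:27}
dispatch next → B22; now {A27:2, J2:10, C15:14, T12:21, A3:27}
dispatch next → A27; now {J2:10, C15:14, T12:21, A3:27}
update A3 to priority 33 → {J2:10, C15:14, T12:21, A3:33}
dispatch next → J2; now {C15:14, T12:21, A3:33}
update C15 to priority 37 → {T12:21, A3:33, C15:37}
dispatch next → T12; now {A3:33, C15:37}
dispatch next → A3; now {C15:37}
dispatch next → C15; now {}

[B21, R10, P1, B16, B22, A27, J2, T12, A3, C15]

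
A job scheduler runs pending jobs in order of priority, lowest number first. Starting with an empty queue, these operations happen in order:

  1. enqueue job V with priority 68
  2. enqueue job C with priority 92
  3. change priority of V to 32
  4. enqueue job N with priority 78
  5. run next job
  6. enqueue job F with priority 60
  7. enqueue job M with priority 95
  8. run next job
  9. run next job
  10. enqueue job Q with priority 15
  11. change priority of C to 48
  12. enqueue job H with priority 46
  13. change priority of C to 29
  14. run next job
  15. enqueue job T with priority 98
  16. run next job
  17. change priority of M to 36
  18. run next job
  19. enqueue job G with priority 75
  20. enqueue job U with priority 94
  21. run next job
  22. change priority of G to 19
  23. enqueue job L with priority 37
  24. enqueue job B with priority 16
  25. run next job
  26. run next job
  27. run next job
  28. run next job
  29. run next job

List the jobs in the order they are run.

V → F → N → Q → C → M → H → B → G → L → U → T

add V (priority 68) → {V:68}
add C (priority 92) → {V:68, C:92}
update V to priority 32 → {V:32, C:92}
add N (priority 78) → {V:32, N:78, C:92}
run next job → V; now {N:78, C:92}
add F (priority 60) → {F:60, N:78, C:92}
add M (priority 95) → {F:60, N:78, C:92, M:95}
run next job → F; now {N:78, C:92, M:95}
run next job → N; now {C:92, M:95}
add Q (priority 15) → {Q:15, C:92, M:95}
update C to priority 48 → {Q:15, C:48, M:95}
add H (priority 46) → {Q:15, H:46, C:48, M:95}
update C to priority 29 → {Q:15, C:29, H:46, M:95}
run next job → Q; now {C:29, H:46, M:95}
add T (priority 98) → {C:29, H:46, M:95, T:98}
run next job → C; now {H:46, M:95, T:98}
update M to priority 36 → {M:36, H:46, T:98}
run next job → M; now {H:46, T:98}
add G (priority 75) → {H:46, G:75, T:98}
add U (priority 94) → {H:46, G:75, U:94, T:98}
run next job → H; now {G:75, U:94, T:98}
update G to priority 19 → {G:19, U:94, T:98}
add L (priority 37) → {G:19, L:37, U:94, T:98}
add B (priority 16) → {B:16, G:19, L:37, U:94, T:98}
run next job → B; now {G:19, L:37, U:94, T:98}
run next job → G; now {L:37, U:94, T:98}
run next job → L; now {U:94, T:98}
run next job → U; now {T:98}
run next job → T; now {}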